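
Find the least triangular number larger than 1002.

Solve n(n+1)/2 > 1002 for integer n.
The largest n with value ≤ 1002 is 44 (since 990 ≤ 1002 < 1035), so the first above is n = 45, value 1035.

1035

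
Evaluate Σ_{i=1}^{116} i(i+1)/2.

266916

Σ i(i+1)/2 = (Σi² + Σi) / 2 over i = 1..116.
Σi = 6786 and Σi² = 527046.
(1·527046 + 1·6786) / 2 = 533832/2 = 266916.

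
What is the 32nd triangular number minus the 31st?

Consecutive triangular numbers differ by n: T_{32} − T_{31} = 32.

32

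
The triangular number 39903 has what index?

Set n(n+1)/2 = 39903, giving n² + n − 79806 = 0.
The discriminant is 1 + 8·39903 = 319225, and √319225 = 565.
So n = (-1 + 565) / 2 = 564/2 = 282.
Check: 282·283/2 = 39903. ✓

282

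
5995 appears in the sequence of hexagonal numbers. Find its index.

55

Set n(2n−1) = 5995, giving 2n² − n − 5995 = 0.
So n = (1 + 219) / 4 = 220/4 = 55.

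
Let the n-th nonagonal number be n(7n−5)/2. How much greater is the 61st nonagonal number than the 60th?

Consecutive nonagonal numbers differ by 7n − 6: here 7·61 − 6 = 421.

421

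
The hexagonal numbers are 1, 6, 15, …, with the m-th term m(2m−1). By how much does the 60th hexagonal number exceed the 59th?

Consecutive hexagonal numbers differ by 4n − 3: here 4·60 − 3 = 237.

237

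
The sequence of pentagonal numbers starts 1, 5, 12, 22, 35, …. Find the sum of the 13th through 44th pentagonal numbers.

42624

Σ i(3i−1)/2 = (3Σi² − Σi) / 2 over i = 13..44.
Σi = 990 − 78 = 912 and Σi² = 29370 − 650 = 28720.
(3·28720 − 1·912) / 2 = 85248/2 = 42624.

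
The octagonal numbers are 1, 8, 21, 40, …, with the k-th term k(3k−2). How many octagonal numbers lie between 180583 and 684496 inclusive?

233

The n-th octagonal number is n(3n−2).
Smallest index with value ≥ 180583: n = 246 (giving 181056).
Largest index with value ≤ 684496: n = 478 (giving 684496).
Indices 246 through 478: 233 terms.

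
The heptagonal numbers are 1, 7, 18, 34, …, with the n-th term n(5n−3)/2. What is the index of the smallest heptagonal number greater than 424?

Solve n(5n−3)/2 > 424 for integer n.
The largest n with value ≤ 424 is 13 (since 403 ≤ 424 < 469), so the first above is n = 14, value 469.

14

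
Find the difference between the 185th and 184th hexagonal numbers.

Consecutive hexagonal numbers differ by 4n − 3: here 4·185 − 3 = 737.

737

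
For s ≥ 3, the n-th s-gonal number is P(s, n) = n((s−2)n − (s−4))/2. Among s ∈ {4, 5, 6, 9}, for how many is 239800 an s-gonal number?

s = 4: P(4, 489) = 239121 and P(4, 490) = 240100; 239800 is not s-gonal.
s = 5: P(5, 400) = 239800. ✓
s = 6: P(6, 346) = 239086 and P(6, 347) = 240471; 239800 is not s-gonal.
s = 9: P(9, 262) = 239599 and P(9, 263) = 241434; 239800 is not s-gonal.
Hits: s ∈ {5} → 1.

1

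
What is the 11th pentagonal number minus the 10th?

Consecutive pentagonal numbers differ by 3n − 2: here 3·11 − 2 = 31.

31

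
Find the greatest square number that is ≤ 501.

Solve n² ≤ 501 for integer n.
n = 22 gives 484 ≤ 501, while n = 23 gives 529 > 501; so the answer is 484.

484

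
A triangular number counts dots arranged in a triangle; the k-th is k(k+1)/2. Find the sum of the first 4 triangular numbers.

20

Σ i(i+1)/2 = (Σi² + Σi) / 2 over i = 1..4.
Σi = 10 and Σi² = 30.
(1·30 + 1·10) / 2 = 40/2 = 20.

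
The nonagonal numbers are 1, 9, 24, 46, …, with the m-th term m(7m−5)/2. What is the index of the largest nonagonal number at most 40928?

Solve n(7n−5)/2 ≤ 40928 for integer n.
n = 108 gives 40554 ≤ 40928, while n = 109 gives 41311 > 40928; so the answer is index 108.

108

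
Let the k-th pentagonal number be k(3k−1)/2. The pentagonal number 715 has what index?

22

Set n(3n−1)/2 = 715, giving 3n² − n − 1430 = 0.
So n = (1 + 131) / 6 = 132/6 = 22.
Check: 22·(3·22 − 1)/2 = 715. ✓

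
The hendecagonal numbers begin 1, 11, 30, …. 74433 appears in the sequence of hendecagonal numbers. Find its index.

129

Set n(9n−7)/2 = 74433, giving 9n² − 7n − 148866 = 0.
The discriminant is 49 + 72·74433 = 5359225, and √5359225 = 2315.
So n = (7 + 2315) / 18 = 2322/18 = 129.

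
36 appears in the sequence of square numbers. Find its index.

6

We need n² = 36, so n = √36 = 6.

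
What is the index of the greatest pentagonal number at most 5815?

Solve n(3n−1)/2 ≤ 5815 for integer n.
n = 62 gives 5735 ≤ 5815, while n = 63 gives 5922 > 5815; so the answer is index 62.

62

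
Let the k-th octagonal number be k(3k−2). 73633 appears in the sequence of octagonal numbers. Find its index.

157

Set n(3n−2) = 73633, giving 3n² − 2n − 73633 = 0.
The discriminant is 4 + 12·73633 = 883600, and √883600 = 940.
So n = (2 + 940) / 6 = 942/6 = 157.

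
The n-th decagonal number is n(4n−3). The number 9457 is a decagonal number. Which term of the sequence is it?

Set n(4n−3) = 9457, giving 4n² − 3n − 9457 = 0.
So n = (3 + 389) / 8 = 392/8 = 49.

49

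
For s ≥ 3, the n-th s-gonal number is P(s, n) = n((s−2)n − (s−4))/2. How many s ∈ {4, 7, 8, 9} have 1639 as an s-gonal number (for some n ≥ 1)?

1

s = 4: P(4, 40) = 1600 and P(4, 41) = 1681; 1639 is not s-gonal.
s = 7: P(7, 25) = 1525 and P(7, 26) = 1651; 1639 is not s-gonal.
s = 8: P(8, 23) = 1541 and P(8, 24) = 1680; 1639 is not s-gonal.
s = 9: P(9, 22) = 1639. ✓
Hits: s ∈ {9} → 1.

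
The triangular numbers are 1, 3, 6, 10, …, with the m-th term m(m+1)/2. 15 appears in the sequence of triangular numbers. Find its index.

Set n(n+1)/2 = 15, giving n² + n − 30 = 0.
So n = (-1 + 11) / 2 = 10/2 = 5.
Check: 5·6/2 = 15. ✓

5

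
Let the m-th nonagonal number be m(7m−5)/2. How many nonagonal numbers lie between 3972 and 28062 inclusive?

The n-th nonagonal number is n(7n−5)/2.
Smallest index with value ≥ 3972: n = 35 (giving 4200).
Largest index with value ≤ 28062: n = 89 (giving 27501).
Indices 35 through 89: 55 terms.

55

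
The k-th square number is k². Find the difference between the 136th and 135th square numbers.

271

n² − (n−1)² = 2n − 1, so 136² − 135² = 2·136 − 1 = 271.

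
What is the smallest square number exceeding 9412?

Solve n² > 9412 for integer n.
The largest n with value ≤ 9412 is 97 (since 9409 ≤ 9412 < 9604), so the first above is n = 98, value 9604.

9604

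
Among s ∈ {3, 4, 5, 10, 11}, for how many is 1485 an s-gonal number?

s = 3: P(3, 54) = 1485. ✓
s = 4: P(4, 38) = 1444 and P(4, 39) = 1521; 1485 is not s-gonal.
s = 5: P(5, 31) = 1426 and P(5, 32) = 1520; 1485 is not s-gonal.
s = 10: P(10, 19) = 1387 and P(10, 20) = 1540; 1485 is not s-gonal.
s = 11: P(11, 18) = 1395 and P(11, 19) = 1558; 1485 is not s-gonal.
Hits: s ∈ {3} → 1.

1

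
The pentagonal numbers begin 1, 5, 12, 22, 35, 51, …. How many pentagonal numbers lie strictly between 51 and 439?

11

The n-th pentagonal number is n(3n−1)/2.
Smallest index with value > 51: n = 7 (giving 70).
Largest index with value < 439: n = 17 (giving 425).
Indices 7 through 17: 11 terms.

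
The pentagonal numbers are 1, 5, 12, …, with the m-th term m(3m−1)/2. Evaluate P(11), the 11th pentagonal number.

The 11th pentagonal number is n(3n−1)/2 with n = 11.
11·(3·11 − 1)/2 = 11·32/2 = 11·16 = 176.

176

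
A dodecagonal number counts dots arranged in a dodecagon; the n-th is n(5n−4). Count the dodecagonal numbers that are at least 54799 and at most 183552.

The n-th dodecagonal number is n(5n−4).
Smallest index with value ≥ 54799: n = 106 (giving 55756).
Largest index with value ≤ 183552: n = 192 (giving 183552).
Indices 106 through 192: 87 terms.

87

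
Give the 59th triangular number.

1770

59·60/2 = 3540/2 = 1770.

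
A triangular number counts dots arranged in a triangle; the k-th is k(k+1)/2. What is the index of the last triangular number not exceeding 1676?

57

Solve n(n+1)/2 ≤ 1676 for integer n.
n = 57 gives 1653 ≤ 1676, while n = 58 gives 1711 > 1676; so the answer is index 57.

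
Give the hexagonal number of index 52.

The 52nd hexagonal number is n(2n−1) with n = 52.
52·(2·52 − 1) = 52·103 = 5356.

5356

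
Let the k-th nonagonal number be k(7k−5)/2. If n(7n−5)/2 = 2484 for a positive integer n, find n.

Set n(7n−5)/2 = 2484, giving 7n² − 5n − 4968 = 0.
So n = (5 + 373) / 14 = 378/14 = 27.

27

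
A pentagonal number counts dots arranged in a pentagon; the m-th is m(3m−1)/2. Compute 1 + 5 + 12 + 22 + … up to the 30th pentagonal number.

13950

Σ i(3i−1)/2 = (3Σi² − Σi) / 2 over i = 1..30.
Σi = 465 and Σi² = 9455.
(3·9455 − 1·465) / 2 = 27900/2 = 13950.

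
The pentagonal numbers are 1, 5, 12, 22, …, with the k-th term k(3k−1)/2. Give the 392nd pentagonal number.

230300

392·(3·392 − 1)/2 = 392·1175/2 = 230300.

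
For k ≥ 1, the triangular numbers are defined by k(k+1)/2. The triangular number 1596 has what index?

56

Set n(n+1)/2 = 1596, giving n² + n − 3192 = 0.
The discriminant is 1 + 8·1596 = 12769, and √12769 = 113.
So n = (-1 + 113) / 2 = 112/2 = 56.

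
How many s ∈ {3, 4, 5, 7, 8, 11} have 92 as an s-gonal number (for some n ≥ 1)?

s = 3: P(3, 13) = 91 and P(3, 14) = 105; 92 is not s-gonal.
s = 4: P(4, 9) = 81 and P(4, 10) = 100; 92 is not s-gonal.
s = 5: P(5, 8) = 92. ✓
s = 7: P(7, 6) = 81 and P(7, 7) = 112; 92 is not s-gonal.
s = 8: P(8, 5) = 65 and P(8, 6) = 96; 92 is not s-gonal.
s = 11: P(11, 4) = 58 and P(11, 5) = 95; 92 is not s-gonal.
Hits: s ∈ {5} → 1.

1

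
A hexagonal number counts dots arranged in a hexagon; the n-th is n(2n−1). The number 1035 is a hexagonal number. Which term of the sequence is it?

23

Set n(2n−1) = 1035, giving 2n² − n − 1035 = 0.
The discriminant is 1 + 8·1035 = 8281, and √8281 = 91.
So n = (1 + 91) / 4 = 92/4 = 23.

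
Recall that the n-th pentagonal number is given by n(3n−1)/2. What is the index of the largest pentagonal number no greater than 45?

Solve n(3n−1)/2 ≤ 45 for integer n.
n = 5 gives 35 ≤ 45, while n = 6 gives 51 > 45; so the answer is index 5.

5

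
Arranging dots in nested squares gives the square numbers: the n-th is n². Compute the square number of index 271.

271² = 73441.

73441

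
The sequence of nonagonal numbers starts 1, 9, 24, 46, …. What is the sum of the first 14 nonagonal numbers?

Σ i(7i−5)/2 = (7Σi² − 5Σi) / 2 over i = 1..14.
Σi = 105 and Σi² = 1015.
(7·1015 − 5·105) / 2 = 6580/2 = 3290.

3290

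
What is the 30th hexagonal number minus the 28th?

230

30·(2·30 − 1) = 1770 and 28·(2·28 − 1) = 1540.
Difference: 1770 − 1540 = 230.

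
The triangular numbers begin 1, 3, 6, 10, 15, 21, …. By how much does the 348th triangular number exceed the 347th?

348

Consecutive triangular numbers differ by n: T_{348} − T_{347} = 348.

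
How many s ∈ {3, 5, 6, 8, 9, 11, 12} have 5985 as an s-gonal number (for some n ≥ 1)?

2

s = 3: P(3, 108) = 5886 and P(3, 109) = 5995; 5985 is not s-gonal.
s = 5: P(5, 63) = 5922 and P(5, 64) = 6112; 5985 is not s-gonal.
s = 6: P(6, 54) = 5778 and P(6, 55) = 5995; 5985 is not s-gonal.
s = 8: P(8, 45) = 5985. ✓
s = 9: P(9, 41) = 5781 and P(9, 42) = 6069; 5985 is not s-gonal.
s = 11: P(11, 36) = 5706 and P(11, 37) = 6031; 5985 is not s-gonal.
s = 12: P(12, 35) = 5985. ✓
Hits: s ∈ {8, 12} → 2.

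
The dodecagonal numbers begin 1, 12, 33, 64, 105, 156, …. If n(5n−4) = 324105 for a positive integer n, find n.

255

Set n(5n−4) = 324105, giving 5n² − 4n − 324105 = 0.
The discriminant is 16 + 20·324105 = 6482116, and √6482116 = 2546.
So n = (4 + 2546) / 10 = 2550/10 = 255.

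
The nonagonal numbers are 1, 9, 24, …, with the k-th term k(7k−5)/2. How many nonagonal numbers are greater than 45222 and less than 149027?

92

The n-th nonagonal number is n(7n−5)/2.
Smallest index with value > 45222: n = 115 (giving 46000).
Largest index with value < 149027: n = 206 (giving 148011).
Indices 115 through 206: 92 terms.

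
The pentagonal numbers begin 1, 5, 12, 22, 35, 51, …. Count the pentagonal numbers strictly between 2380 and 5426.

20

The n-th pentagonal number is n(3n−1)/2.
Smallest index with value > 2380: n = 41 (giving 2501).
Largest index with value < 5426: n = 60 (giving 5370).
Indices 41 through 60: 20 terms.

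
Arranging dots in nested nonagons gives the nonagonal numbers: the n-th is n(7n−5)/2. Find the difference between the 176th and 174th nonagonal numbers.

2445

176·(7·176 − 5)/2 = 107976 and 174·(7·174 − 5)/2 = 105531.
Difference: 107976 − 105531 = 2445.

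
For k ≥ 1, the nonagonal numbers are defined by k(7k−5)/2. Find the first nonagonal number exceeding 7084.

Solve n(7n−5)/2 > 7084 for integer n.
The largest n with value ≤ 7084 is 45 (since 6975 ≤ 7084 < 7291), so the first above is n = 46, value 7291.

7291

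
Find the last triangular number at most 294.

276

Solve n(n+1)/2 ≤ 294 for integer n.
n = 23 gives 276 ≤ 294, while n = 24 gives 300 > 294; so the answer is 276.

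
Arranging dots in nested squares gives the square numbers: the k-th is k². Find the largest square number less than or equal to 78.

Solve n² ≤ 78 for integer n.
n = 8 gives 64 ≤ 78, while n = 9 gives 81 > 78; so the answer is 64.

64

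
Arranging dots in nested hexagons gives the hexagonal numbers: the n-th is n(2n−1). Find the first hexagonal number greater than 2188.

2278

Solve n(2n−1) > 2188 for integer n.
The largest n with value ≤ 2188 is 33 (since 2145 ≤ 2188 < 2278), so the first above is n = 34, value 2278.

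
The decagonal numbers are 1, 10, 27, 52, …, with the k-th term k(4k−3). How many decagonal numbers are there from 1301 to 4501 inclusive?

The n-th decagonal number is n(4n−3).
Smallest index with value ≥ 1301: n = 19 (giving 1387).
Largest index with value ≤ 4501: n = 33 (giving 4257).
Indices 19 through 33: 15 terms.

15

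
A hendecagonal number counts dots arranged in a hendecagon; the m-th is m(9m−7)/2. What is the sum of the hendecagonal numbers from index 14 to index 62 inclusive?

Σ i(9i−7)/2 = (9Σi² − 7Σi) / 2 over i = 14..62.
Σi = 1953 − 91 = 1862 and Σi² = 81375 − 819 = 80556.
(9·80556 − 7·1862) / 2 = 711970/2 = 355985.

355985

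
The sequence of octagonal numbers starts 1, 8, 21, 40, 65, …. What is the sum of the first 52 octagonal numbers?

141934

Σ i(3i−2) = 3Σi² − 2Σi over i = 1..52.
Σi = 1378 and Σi² = 48230.
3·48230 − 2·1378 = 141934.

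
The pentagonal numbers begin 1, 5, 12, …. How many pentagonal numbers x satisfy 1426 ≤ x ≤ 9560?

50

The n-th pentagonal number is n(3n−1)/2.
Smallest index with value ≥ 1426: n = 31 (giving 1426).
Largest index with value ≤ 9560: n = 80 (giving 9560).
Indices 31 through 80: 50 terms.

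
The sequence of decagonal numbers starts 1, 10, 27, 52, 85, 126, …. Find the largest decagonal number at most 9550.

9457

Solve n(4n−3) ≤ 9550 for integer n.
n = 49 gives 9457 ≤ 9550, while n = 50 gives 9850 > 9550; so the answer is 9457.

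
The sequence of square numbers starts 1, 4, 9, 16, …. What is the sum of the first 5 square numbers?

55

Σ_{i=1}^{5} i² = 5·6·11/6 = 55.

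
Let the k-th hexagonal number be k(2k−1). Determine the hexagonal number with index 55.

5995

55·(2·55 − 1) = 55·109 = 5995.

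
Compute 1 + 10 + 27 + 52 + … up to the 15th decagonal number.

4600

Σ i(4i−3) = 4Σi² − 3Σi over i = 1..15.
Σi = 120 and Σi² = 1240.
4·1240 − 3·120 = 4600.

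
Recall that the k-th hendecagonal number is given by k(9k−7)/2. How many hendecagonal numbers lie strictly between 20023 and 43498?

The n-th hendecagonal number is n(9n−7)/2.
Smallest index with value > 20023: n = 68 (giving 20570).
Largest index with value < 43498: n = 98 (giving 42875).
Indices 68 through 98: 31 terms.

31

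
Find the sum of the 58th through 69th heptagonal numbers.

Σ i(5i−3)/2 = (5Σi² − 3Σi) / 2 over i = 58..69.
Σi = 2415 − 1653 = 762 and Σi² = 111895 − 63365 = 48530.
(5·48530 − 3·762) / 2 = 240364/2 = 120182.

120182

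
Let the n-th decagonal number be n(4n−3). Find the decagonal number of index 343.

The 343rd decagonal number is n(4n−3) with n = 343.
343·(4·343 − 3) = 343·1369 = 469567.

469567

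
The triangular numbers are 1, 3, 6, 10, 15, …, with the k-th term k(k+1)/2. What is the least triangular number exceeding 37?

Solve n(n+1)/2 > 37 for integer n.
The largest n with value ≤ 37 is 8 (since 36 ≤ 37 < 45), so the first above is n = 9, value 45.

45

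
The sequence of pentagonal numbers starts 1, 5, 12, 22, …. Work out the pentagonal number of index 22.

The 22nd pentagonal number is n(3n−1)/2 with n = 22.
22·(3·22 − 1)/2 = 22·65/2 = 715.

715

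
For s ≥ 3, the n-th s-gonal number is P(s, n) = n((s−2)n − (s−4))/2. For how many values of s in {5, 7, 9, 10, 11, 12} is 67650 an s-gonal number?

s = 5: P(5, 212) = 67310 and P(5, 213) = 67947; 67650 is not s-gonal.
s = 7: P(7, 164) = 66994 and P(7, 165) = 67815; 67650 is not s-gonal.
s = 9: P(9, 139) = 67276 and P(9, 140) = 68250; 67650 is not s-gonal.
s = 10: P(10, 130) = 67210 and P(10, 131) = 68251; 67650 is not s-gonal.
s = 11: P(11, 123) = 67650. ✓
s = 12: P(12, 116) = 66816 and P(12, 117) = 67977; 67650 is not s-gonal.
Hits: s ∈ {11} → 1.

1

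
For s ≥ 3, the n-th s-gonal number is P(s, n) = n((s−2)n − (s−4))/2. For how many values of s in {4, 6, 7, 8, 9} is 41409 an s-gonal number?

s = 4: P(4, 203) = 41209 and P(4, 204) = 41616; 41409 is not s-gonal.
s = 6: P(6, 144) = 41328 and P(6, 145) = 41905; 41409 is not s-gonal.
s = 7: P(7, 129) = 41409. ✓
s = 8: P(8, 117) = 40833 and P(8, 118) = 41536; 41409 is not s-gonal.
s = 9: P(9, 109) = 41311 and P(9, 110) = 42075; 41409 is not s-gonal.
Hits: s ∈ {7} → 1.

1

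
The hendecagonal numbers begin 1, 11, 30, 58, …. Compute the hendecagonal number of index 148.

148·(9·148 − 7)/2 = 148·1325/2 = 98050.

98050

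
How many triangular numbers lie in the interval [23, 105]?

8

The n-th triangular number is n(n+1)/2.
Smallest index with value ≥ 23: n = 7 (giving 28).
Largest index with value ≤ 105: n = 14 (giving 105).
Indices 7 through 14: 8 terms.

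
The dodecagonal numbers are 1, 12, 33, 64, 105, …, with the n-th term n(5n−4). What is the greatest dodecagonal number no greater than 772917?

Solve n(5n−4) ≤ 772917 for integer n.
n = 393 gives 770673 ≤ 772917, while n = 394 gives 774604 > 772917; so the answer is 770673.

770673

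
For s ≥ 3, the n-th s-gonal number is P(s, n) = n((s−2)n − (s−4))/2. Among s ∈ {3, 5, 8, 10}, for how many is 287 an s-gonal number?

s = 3: P(3, 23) = 276 and P(3, 24) = 300; 287 is not s-gonal.
s = 5: P(5, 14) = 287. ✓
s = 8: P(8, 10) = 280 and P(8, 11) = 341; 287 is not s-gonal.
s = 10: P(10, 8) = 232 and P(10, 9) = 297; 287 is not s-gonal.
Hits: s ∈ {5} → 1.

1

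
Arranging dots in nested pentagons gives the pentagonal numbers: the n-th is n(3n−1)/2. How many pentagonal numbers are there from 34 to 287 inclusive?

10

The n-th pentagonal number is n(3n−1)/2.
Smallest index with value ≥ 34: n = 5 (giving 35).
Largest index with value ≤ 287: n = 14 (giving 287).
Indices 5 through 14: 10 terms.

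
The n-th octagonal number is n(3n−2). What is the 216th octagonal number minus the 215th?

Consecutive octagonal numbers differ by 6n − 5: here 6·216 − 5 = 1291.

1291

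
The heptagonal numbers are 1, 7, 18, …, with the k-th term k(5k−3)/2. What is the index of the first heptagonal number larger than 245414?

Solve n(5n−3)/2 > 245414 for integer n.
The largest n with value ≤ 245414 is 313 (since 244453 ≤ 245414 < 246019), so the first above is n = 314, value 246019.

314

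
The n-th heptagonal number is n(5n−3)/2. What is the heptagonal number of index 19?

874

The 19th heptagonal number is n(5n−3)/2 with n = 19.
19·(5·19 − 3)/2 = 19·92/2 = 19·46 = 874.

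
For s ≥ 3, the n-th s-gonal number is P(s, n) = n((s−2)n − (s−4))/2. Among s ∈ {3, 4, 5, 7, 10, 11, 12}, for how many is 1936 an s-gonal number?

s = 3: P(3, 61) = 1891 and P(3, 62) = 1953; 1936 is not s-gonal.
s = 4: P(4, 44) = 1936. ✓
s = 5: P(5, 36) = 1926 and P(5, 37) = 2035; 1936 is not s-gonal.
s = 7: P(7, 28) = 1918 and P(7, 29) = 2059; 1936 is not s-gonal.
s = 10: P(10, 22) = 1870 and P(10, 23) = 2047; 1936 is not s-gonal.
s = 11: P(11, 21) = 1911 and P(11, 22) = 2101; 1936 is not s-gonal.
s = 12: P(12, 20) = 1920 and P(12, 21) = 2121; 1936 is not s-gonal.
Hits: s ∈ {4} → 1.

1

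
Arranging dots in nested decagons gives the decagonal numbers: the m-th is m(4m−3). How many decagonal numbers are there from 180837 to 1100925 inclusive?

313

The n-th decagonal number is n(4n−3).
Smallest index with value ≥ 180837: n = 213 (giving 180837).
Largest index with value ≤ 1100925: n = 525 (giving 1100925).
Indices 213 through 525: 313 terms.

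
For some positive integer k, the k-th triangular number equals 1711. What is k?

Set n(n+1)/2 = 1711, giving n² + n − 3422 = 0.
The discriminant is 1 + 8·1711 = 13689, and √13689 = 117.
So n = (-1 + 117) / 2 = 116/2 = 58.

58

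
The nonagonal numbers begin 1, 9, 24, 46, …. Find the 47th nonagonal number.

The 47th nonagonal number is n(7n−5)/2 with n = 47.
47·(7·47 − 5)/2 = 47·324/2 = 47·162 = 7614.

7614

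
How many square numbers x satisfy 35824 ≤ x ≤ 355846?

The n-th square number is n².
Smallest index with value ≥ 35824: n = 190 (giving 36100).
Largest index with value ≤ 355846: n = 596 (giving 355216).
Indices 190 through 596: 407 terms.

407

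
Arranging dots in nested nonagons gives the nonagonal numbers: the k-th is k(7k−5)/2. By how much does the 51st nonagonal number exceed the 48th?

1032

51·(7·51 − 5)/2 = 8976 and 48·(7·48 − 5)/2 = 7944.
Difference: 8976 − 7944 = 1032.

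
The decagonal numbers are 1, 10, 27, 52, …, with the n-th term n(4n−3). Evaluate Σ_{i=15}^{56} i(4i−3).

231931

Σ i(4i−3) = 4Σi² − 3Σi over i = 15..56.
Σi = 1596 − 105 = 1491 and Σi² = 60116 − 1015 = 59101.
4·59101 − 3·1491 = 231931.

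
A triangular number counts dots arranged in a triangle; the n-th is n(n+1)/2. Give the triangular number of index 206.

21321

206·207/2 = 42642/2 = 21321.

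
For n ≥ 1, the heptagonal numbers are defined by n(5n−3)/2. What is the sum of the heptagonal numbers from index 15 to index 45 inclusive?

Σ i(5i−3)/2 = (5Σi² − 3Σi) / 2 over i = 15..45.
Σi = 1035 − 105 = 930 and Σi² = 31395 − 1015 = 30380.
(5·30380 − 3·930) / 2 = 149110/2 = 74555.

74555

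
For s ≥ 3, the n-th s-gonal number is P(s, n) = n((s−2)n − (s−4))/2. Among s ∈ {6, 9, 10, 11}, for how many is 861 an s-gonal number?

1

s = 6: P(6, 21) = 861. ✓
s = 9: P(9, 16) = 856 and P(9, 17) = 969; 861 is not s-gonal.
s = 10: P(10, 15) = 855 and P(10, 16) = 976; 861 is not s-gonal.
s = 11: P(11, 14) = 833 and P(11, 15) = 960; 861 is not s-gonal.
Hits: s ∈ {6} → 1.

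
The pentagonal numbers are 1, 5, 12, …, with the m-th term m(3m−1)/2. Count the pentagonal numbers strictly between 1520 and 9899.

The n-th pentagonal number is n(3n−1)/2.
Smallest index with value > 1520: n = 33 (giving 1617).
Largest index with value < 9899: n = 81 (giving 9801).
Indices 33 through 81: 49 terms.

49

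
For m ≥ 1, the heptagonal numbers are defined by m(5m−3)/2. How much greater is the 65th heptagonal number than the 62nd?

65·(5·65 − 3)/2 = 10465 and 62·(5·62 − 3)/2 = 9517.
Difference: 10465 − 9517 = 948.

948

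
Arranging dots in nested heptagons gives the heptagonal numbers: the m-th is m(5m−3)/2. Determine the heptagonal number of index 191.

191·(5·191 − 3)/2 = 191·952/2 = 191·476 = 90916.

90916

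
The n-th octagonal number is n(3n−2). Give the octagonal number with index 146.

63656

The 146th octagonal number is n(3n−2) with n = 146.
146·(3·146 − 2) = 146·436 = 63656.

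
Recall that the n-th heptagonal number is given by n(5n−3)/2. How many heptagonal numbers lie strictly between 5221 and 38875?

The n-th heptagonal number is n(5n−3)/2.
Smallest index with value > 5221: n = 47 (giving 5452).
Largest index with value < 38875: n = 124 (giving 38254).
Indices 47 through 124: 78 terms.

78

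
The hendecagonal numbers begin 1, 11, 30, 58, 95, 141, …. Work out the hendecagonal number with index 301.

406651

The 301st hendecagonal number is n(9n−7)/2 with n = 301.
301·(9·301 − 7)/2 = 301·2702/2 = 301·1351 = 406651.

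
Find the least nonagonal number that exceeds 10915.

Solve n(7n−5)/2 > 10915 for integer n.
The largest n with value ≤ 10915 is 56 (since 10836 ≤ 10915 < 11229), so the first above is n = 57, value 11229.

11229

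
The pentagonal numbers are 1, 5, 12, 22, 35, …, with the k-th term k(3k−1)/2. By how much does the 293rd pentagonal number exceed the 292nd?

877

Consecutive pentagonal numbers differ by 3n − 2: here 3·293 − 2 = 877.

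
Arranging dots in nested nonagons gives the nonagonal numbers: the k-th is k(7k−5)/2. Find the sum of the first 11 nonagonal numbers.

Σ i(7i−5)/2 = (7Σi² − 5Σi) / 2 over i = 1..11.
Σi = 66 and Σi² = 506.
(7·506 − 5·66) / 2 = 3212/2 = 1606.

1606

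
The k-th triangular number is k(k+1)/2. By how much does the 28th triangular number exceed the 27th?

Consecutive triangular numbers differ by n: T_{28} − T_{27} = 28.

28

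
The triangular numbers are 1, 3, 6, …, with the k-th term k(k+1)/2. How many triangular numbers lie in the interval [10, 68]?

8

The n-th triangular number is n(n+1)/2.
Smallest index with value ≥ 10: n = 4 (giving 10).
Largest index with value ≤ 68: n = 11 (giving 66).
Indices 4 through 11: 8 terms.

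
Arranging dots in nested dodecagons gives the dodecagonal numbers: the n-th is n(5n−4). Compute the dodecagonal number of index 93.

The 93rd dodecagonal number is n(5n−4) with n = 93.
93·(5·93 − 4) = 93·461 = 42873.

42873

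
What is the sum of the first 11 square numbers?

506

Σ_{i=1}^{11} i² = 11·12·23/6 = 506.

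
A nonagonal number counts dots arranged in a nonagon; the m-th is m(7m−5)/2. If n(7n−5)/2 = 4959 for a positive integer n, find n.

38

Set n(7n−5)/2 = 4959, giving 7n² − 5n − 9918 = 0.
The discriminant is 25 + 56·4959 = 277729, and √277729 = 527.
So n = (5 + 527) / 14 = 532/14 = 38.
Check: 38·(7·38 − 5)/2 = 4959. ✓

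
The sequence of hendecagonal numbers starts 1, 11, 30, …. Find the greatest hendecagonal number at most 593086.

591690

Solve n(9n−7)/2 ≤ 593086 for integer n.
n = 363 gives 591690 ≤ 593086, while n = 364 gives 594958 > 593086; so the answer is 591690.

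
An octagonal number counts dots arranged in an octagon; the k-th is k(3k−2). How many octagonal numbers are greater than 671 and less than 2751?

15

The n-th octagonal number is n(3n−2).
Smallest index with value > 671: n = 16 (giving 736).
Largest index with value < 2751: n = 30 (giving 2640).
Indices 16 through 30: 15 terms.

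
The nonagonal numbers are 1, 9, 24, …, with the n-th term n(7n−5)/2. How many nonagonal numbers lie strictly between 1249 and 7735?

28

The n-th nonagonal number is n(7n−5)/2.
Smallest index with value > 1249: n = 20 (giving 1350).
Largest index with value < 7735: n = 47 (giving 7614).
Indices 20 through 47: 28 terms.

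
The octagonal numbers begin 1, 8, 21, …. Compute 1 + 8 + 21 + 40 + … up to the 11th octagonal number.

1386

Σ i(3i−2) = 3Σi² − 2Σi over i = 1..11.
Σi = 66 and Σi² = 506.
3·506 − 2·66 = 1386.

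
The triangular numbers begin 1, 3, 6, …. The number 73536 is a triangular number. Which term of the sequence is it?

383

Set n(n+1)/2 = 73536, giving n² + n − 147072 = 0.
So n = (-1 + 767) / 2 = 766/2 = 383.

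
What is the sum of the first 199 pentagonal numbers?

3960100

Σ i(3i−1)/2 = (3Σi² − Σi) / 2 over i = 1..199.
Σi = 19900 and Σi² = 2646700.
(3·2646700 − 1·19900) / 2 = 7920200/2 = 3960100.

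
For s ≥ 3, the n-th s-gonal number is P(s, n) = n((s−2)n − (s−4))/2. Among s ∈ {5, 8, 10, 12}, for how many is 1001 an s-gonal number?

s = 5: P(5, 26) = 1001. ✓
s = 8: P(8, 18) = 936 and P(8, 19) = 1045; 1001 is not s-gonal.
s = 10: P(10, 16) = 976 and P(10, 17) = 1105; 1001 is not s-gonal.
s = 12: P(12, 14) = 924 and P(12, 15) = 1065; 1001 is not s-gonal.
Hits: s ∈ {5} → 1.

1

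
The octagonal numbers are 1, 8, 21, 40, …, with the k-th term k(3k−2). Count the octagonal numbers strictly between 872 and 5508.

26

The n-th octagonal number is n(3n−2).
Smallest index with value > 872: n = 18 (giving 936).
Largest index with value < 5508: n = 43 (giving 5461).
Indices 18 through 43: 26 terms.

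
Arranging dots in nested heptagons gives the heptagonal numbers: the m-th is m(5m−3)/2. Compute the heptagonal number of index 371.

371·(5·371 − 3)/2 = 371·1852/2 = 371·926 = 343546.

343546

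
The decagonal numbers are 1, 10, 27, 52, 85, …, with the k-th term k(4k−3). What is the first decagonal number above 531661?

531805

Solve n(4n−3) > 531661 for integer n.
The largest n with value ≤ 531661 is 364 (since 528892 ≤ 531661 < 531805), so the first above is n = 365, value 531805.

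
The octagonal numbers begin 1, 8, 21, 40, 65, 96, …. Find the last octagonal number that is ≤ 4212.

Solve n(3n−2) ≤ 4212 for integer n.
n = 37 gives 4033 ≤ 4212, while n = 38 gives 4256 > 4212; so the answer is 4033.

4033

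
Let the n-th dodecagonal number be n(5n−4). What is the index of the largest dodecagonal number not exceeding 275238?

Solve n(5n−4) ≤ 275238 for integer n.
n = 235 gives 275185 ≤ 275238, while n = 236 gives 277536 > 275238; so the answer is index 235.

235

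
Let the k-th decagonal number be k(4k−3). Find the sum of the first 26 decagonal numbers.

Σ i(4i−3) = 4Σi² − 3Σi over i = 1..26.
Σi = 351 and Σi² = 6201.
4·6201 − 3·351 = 23751.

23751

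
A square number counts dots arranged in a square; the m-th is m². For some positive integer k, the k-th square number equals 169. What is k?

We need n² = 169, so n = √169 = 13.

13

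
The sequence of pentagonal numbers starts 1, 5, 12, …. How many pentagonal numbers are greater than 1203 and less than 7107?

40

The n-th pentagonal number is n(3n−1)/2.
Smallest index with value > 1203: n = 29 (giving 1247).
Largest index with value < 7107: n = 68 (giving 6902).
Indices 29 through 68: 40 terms.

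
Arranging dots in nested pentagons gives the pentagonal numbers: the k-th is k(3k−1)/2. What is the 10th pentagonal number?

10·(3·10 − 1)/2 = 10·29/2 = 145.

145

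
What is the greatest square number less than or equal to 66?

Solve n² ≤ 66 for integer n.
n = 8 gives 64 ≤ 66, while n = 9 gives 81 > 66; so the answer is 64.

64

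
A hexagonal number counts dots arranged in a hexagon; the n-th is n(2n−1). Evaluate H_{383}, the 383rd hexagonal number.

383·(2·383 − 1) = 383·765 = 292995.

292995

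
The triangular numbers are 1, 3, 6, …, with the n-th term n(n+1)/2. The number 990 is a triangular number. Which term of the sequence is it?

44

Set n(n+1)/2 = 990, giving n² + n − 1980 = 0.
The discriminant is 1 + 8·990 = 7921, and √7921 = 89.
So n = (-1 + 89) / 2 = 88/2 = 44.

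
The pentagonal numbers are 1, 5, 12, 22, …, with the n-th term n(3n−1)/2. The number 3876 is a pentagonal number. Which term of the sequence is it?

Set n(3n−1)/2 = 3876, giving 3n² − n − 7752 = 0.
The discriminant is 1 + 24·3876 = 93025, and √93025 = 305.
So n = (1 + 305) / 6 = 306/6 = 51.

51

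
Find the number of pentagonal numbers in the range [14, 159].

The n-th pentagonal number is n(3n−1)/2.
Smallest index with value ≥ 14: n = 4 (giving 22).
Largest index with value ≤ 159: n = 10 (giving 145).
Indices 4 through 10: 7 terms.

7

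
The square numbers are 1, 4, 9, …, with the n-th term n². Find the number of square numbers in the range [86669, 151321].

The n-th square number is n².
Smallest index with value ≥ 86669: n = 295 (giving 87025).
Largest index with value ≤ 151321: n = 389 (giving 151321).
Indices 295 through 389: 95 terms.

95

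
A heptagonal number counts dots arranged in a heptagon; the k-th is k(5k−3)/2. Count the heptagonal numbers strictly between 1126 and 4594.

The n-th heptagonal number is n(5n−3)/2.
Smallest index with value > 1126: n = 22 (giving 1177).
Largest index with value < 4594: n = 43 (giving 4558).
Indices 22 through 43: 22 terms.

22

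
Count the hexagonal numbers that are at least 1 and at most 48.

5

The n-th hexagonal number is n(2n−1).
Smallest index with value ≥ 1: n = 1 (giving 1).
Largest index with value ≤ 48: n = 5 (giving 45).
Indices 1 through 5: 5 terms.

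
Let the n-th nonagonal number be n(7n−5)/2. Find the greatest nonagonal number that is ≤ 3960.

3729

Solve n(7n−5)/2 ≤ 3960 for integer n.
n = 33 gives 3729 ≤ 3960, while n = 34 gives 3961 > 3960; so the answer is 3729.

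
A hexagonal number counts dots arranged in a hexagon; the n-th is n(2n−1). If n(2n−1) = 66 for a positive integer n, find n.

Set n(2n−1) = 66, giving 2n² − n − 66 = 0.
So n = (1 + 23) / 4 = 24/4 = 6.

6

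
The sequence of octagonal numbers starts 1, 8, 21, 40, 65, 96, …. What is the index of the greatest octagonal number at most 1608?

Solve n(3n−2) ≤ 1608 for integer n.
n = 23 gives 1541 ≤ 1608, while n = 24 gives 1680 > 1608; so the answer is index 23.

23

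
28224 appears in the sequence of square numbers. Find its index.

We need n² = 28224, so n = √28224 = 168.

168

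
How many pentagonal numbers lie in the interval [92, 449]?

10

The n-th pentagonal number is n(3n−1)/2.
Smallest index with value ≥ 92: n = 8 (giving 92).
Largest index with value ≤ 449: n = 17 (giving 425).
Indices 8 through 17: 10 terms.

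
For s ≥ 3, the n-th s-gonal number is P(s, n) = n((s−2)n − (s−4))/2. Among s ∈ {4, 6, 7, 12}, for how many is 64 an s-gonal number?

s = 4: P(4, 8) = 64. ✓
s = 6: P(6, 5) = 45 and P(6, 6) = 66; 64 is not s-gonal.
s = 7: P(7, 5) = 55 and P(7, 6) = 81; 64 is not s-gonal.
s = 12: P(12, 4) = 64. ✓
Hits: s ∈ {4, 12} → 2.

2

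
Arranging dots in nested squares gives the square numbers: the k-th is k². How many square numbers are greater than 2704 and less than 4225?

The n-th square number is n².
Smallest index with value > 2704: n = 53 (giving 2809).
Largest index with value < 4225: n = 64 (giving 4096).
Indices 53 through 64: 12 terms.

12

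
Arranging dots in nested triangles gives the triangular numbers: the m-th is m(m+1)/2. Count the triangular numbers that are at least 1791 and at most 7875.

The n-th triangular number is n(n+1)/2.
Smallest index with value ≥ 1791: n = 60 (giving 1830).
Largest index with value ≤ 7875: n = 125 (giving 7875).
Indices 60 through 125: 66 terms.

66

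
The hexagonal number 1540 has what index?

28

Set n(2n−1) = 1540, giving 2n² − n − 1540 = 0.
The discriminant is 1 + 8·1540 = 12321, and √12321 = 111.
So n = (1 + 111) / 4 = 112/4 = 28.
Check: 28·(2·28 − 1) = 1540. ✓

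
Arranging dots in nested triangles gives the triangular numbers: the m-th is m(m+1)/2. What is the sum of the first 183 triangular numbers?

1038220

Σ i(i+1)/2 = (Σi² + Σi) / 2 over i = 1..183.
Σi = 16836 and Σi² = 2059604.
(1·2059604 + 1·16836) / 2 = 2076440/2 = 1038220.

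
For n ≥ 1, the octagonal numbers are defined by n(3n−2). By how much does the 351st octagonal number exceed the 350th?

Consecutive octagonal numbers differ by 6n − 5: here 6·351 − 5 = 2101.

2101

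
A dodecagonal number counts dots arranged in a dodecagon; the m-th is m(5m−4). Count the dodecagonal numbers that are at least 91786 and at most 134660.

The n-th dodecagonal number is n(5n−4).
Smallest index with value ≥ 91786: n = 136 (giving 91936).
Largest index with value ≤ 134660: n = 164 (giving 133824).
Indices 136 through 164: 29 terms.

29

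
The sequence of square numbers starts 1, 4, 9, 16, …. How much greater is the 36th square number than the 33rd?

36² = 1296 and 33² = 1089.
Difference: 1296 − 1089 = 207.

207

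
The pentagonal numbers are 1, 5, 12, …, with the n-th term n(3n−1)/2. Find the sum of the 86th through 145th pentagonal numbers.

1224150

Σ i(3i−1)/2 = (3Σi² − Σi) / 2 over i = 86..145.
Σi = 10585 − 3655 = 6930 and Σi² = 1026745 − 208335 = 818410.
(3·818410 − 1·6930) / 2 = 2448300/2 = 1224150.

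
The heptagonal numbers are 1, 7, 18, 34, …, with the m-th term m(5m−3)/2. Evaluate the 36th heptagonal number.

3186

The 36th heptagonal number is n(5n−3)/2 with n = 36.
36·(5·36 − 3)/2 = 36·177/2 = 3186.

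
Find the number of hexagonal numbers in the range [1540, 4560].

The n-th hexagonal number is n(2n−1).
Smallest index with value ≥ 1540: n = 28 (giving 1540).
Largest index with value ≤ 4560: n = 48 (giving 4560).
Indices 28 through 48: 21 terms.

21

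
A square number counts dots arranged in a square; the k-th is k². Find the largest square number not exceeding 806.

784

Solve n² ≤ 806 for integer n.
n = 28 gives 784 ≤ 806, while n = 29 gives 841 > 806; so the answer is 784.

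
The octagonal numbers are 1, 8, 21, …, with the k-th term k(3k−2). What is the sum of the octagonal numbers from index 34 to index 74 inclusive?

371460

Σ i(3i−2) = 3Σi² − 2Σi over i = 34..74.
Σi = 2775 − 561 = 2214 and Σi² = 137825 − 12529 = 125296.
3·125296 − 2·2214 = 371460.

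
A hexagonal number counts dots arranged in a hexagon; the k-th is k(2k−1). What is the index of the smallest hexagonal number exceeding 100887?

Solve n(2n−1) > 100887 for integer n.
The largest n with value ≤ 100887 is 224 (since 100128 ≤ 100887 < 101025), so the first above is n = 225, value 101025.

225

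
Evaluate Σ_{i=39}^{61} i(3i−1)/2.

Σ i(3i−1)/2 = (3Σi² − Σi) / 2 over i = 39..61.
Σi = 1891 − 741 = 1150 and Σi² = 77531 − 19019 = 58512.
(3·58512 − 1·1150) / 2 = 174386/2 = 87193.

87193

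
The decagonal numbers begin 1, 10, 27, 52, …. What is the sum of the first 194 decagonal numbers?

Σ i(4i−3) = 4Σi² − 3Σi over i = 1..194.
Σi = 18915 and Σi² = 2452645.
4·2452645 − 3·18915 = 9753835.

9753835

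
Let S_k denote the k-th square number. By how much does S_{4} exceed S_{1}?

15

4² = 16 and 1² = 1.
Difference: 16 − 1 = 15.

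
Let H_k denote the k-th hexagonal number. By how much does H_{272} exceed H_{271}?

1085

Consecutive hexagonal numbers differ by 4n − 3: here 4·272 − 3 = 1085.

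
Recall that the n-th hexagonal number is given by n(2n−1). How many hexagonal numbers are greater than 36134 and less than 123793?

115

The n-th hexagonal number is n(2n−1).
Smallest index with value > 36134: n = 135 (giving 36315).
Largest index with value < 123793: n = 249 (giving 123753).
Indices 135 through 249: 115 terms.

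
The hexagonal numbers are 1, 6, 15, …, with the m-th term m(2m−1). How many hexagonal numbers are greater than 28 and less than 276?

7

The n-th hexagonal number is n(2n−1).
Smallest index with value > 28: n = 5 (giving 45).
Largest index with value < 276: n = 11 (giving 231).
Indices 5 through 11: 7 terms.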